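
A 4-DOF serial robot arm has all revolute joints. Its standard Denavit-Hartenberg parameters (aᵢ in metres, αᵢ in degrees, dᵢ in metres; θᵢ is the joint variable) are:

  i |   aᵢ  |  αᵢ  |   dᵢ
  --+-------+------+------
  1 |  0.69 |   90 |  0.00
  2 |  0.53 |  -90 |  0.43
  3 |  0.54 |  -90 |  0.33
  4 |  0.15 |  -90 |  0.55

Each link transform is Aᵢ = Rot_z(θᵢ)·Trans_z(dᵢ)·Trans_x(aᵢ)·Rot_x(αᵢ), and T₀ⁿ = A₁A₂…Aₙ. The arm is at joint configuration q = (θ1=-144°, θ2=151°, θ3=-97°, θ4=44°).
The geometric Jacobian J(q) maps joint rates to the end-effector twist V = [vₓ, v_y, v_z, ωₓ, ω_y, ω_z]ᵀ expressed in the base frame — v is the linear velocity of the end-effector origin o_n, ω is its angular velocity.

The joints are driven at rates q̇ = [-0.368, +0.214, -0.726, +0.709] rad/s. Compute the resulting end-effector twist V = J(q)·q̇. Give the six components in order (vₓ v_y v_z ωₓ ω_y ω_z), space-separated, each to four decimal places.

-0.0926 0.1285 -0.3887 0.0366 0.3979 0.6081

o_n = [-0.4344, 1.0936, 0.2858]
J₁: ẑ×o_n = [-1.0936, -0.4344, 0.0000], ω = ẑ
J2: z=[-0.5878, 0.8090, 0.0000] o=[-0.5582, -0.4056, 0.0000] → [0.2312, 0.1680, -0.9814, -0.5878, 0.8090, 0.0000]
J3: z=[0.3922, 0.2850, -0.8746] o=[-0.4360, 0.2148, 0.2569] → [0.7769, -0.0127, 0.3443, 0.3922, 0.2850, -0.8746]
J4: z=[0.6307, 0.6089, 0.4812] o=[-0.6681, 0.7086, -0.0636] → [0.0275, -0.1079, 0.1005, 0.6307, 0.6089, 0.4812]
V = J·q̇ = [-0.0926, 0.1285, -0.3887, 0.0366, 0.3979, 0.6081]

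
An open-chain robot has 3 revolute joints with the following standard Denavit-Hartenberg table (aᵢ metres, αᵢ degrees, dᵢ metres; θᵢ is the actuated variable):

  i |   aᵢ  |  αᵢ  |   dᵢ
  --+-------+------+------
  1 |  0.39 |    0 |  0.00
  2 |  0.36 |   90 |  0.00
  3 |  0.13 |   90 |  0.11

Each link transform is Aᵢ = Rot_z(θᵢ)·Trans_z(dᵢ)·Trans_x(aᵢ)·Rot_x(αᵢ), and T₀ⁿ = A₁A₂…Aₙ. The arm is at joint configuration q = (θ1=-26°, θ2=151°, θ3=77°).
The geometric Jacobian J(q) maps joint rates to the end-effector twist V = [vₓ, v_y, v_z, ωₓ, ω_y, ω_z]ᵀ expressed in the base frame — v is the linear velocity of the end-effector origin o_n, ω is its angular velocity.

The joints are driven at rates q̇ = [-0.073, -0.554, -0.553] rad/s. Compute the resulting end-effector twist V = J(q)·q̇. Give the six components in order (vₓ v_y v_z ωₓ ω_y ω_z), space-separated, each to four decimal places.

0.1868 0.1153 -0.0162 -0.4530 -0.3172 -0.6270

o_n = [0.2174, 0.2110, 0.1267]
J₁: ẑ×o_n = [-0.2110, 0.2174, 0.0000], ω = ẑ
J2: z=[0.0000, 0.0000, 1.0000] o=[0.3505, -0.1710, 0.0000] → [-0.3819, -0.1332, 0.0000, 0.0000, 0.0000, 1.0000]
J3: z=[0.8192, 0.5736, 0.0000] o=[0.1440, 0.1239, 0.0000] → [0.0727, -0.1038, 0.0292, 0.8192, 0.5736, 0.0000]
V = J·q̇ = [0.1868, 0.1153, -0.0162, -0.4530, -0.3172, -0.6270]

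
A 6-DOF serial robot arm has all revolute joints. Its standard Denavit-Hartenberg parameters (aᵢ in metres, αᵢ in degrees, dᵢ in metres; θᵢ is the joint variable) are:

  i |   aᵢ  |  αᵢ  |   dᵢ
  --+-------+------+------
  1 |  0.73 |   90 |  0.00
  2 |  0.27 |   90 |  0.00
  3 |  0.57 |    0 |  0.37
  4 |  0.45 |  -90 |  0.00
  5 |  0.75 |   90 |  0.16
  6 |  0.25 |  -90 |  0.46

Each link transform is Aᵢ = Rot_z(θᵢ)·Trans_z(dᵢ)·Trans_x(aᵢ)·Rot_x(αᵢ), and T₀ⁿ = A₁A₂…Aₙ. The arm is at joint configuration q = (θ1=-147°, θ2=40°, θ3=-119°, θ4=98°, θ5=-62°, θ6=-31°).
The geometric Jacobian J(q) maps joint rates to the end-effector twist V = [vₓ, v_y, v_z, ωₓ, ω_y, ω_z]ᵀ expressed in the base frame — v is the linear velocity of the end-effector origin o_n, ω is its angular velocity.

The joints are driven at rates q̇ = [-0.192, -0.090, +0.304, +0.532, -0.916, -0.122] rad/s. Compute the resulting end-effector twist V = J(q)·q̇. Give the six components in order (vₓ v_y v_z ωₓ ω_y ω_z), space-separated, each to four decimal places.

o_n = [-1.3355, -1.6391, -0.8000]
J₁: ẑ×o_n = [1.6391, -1.3355, 0.0000], ω = ẑ
J2: z=[-0.5446, 0.8387, 0.0000] o=[-0.6122, -0.3976, 0.0000] → [-0.6709, -0.4357, 1.2828, -0.5446, 0.8387, 0.0000]
J3: z=[-0.5391, -0.3501, -0.7660] o=[-0.7857, -0.5102, 0.1736] → [-0.5239, -0.1037, 0.4161, -0.5391, -0.3501, -0.7660]
J4: z=[-0.5391, -0.3501, -0.7660] o=[-0.5361, -0.9426, -0.2875] → [-0.3542, 0.3361, 0.0956, -0.5391, -0.3501, -0.7660]
J5: z=[-0.7387, 0.6334, 0.2304] o=[-0.7182, -1.2531, -0.0175] → [-0.4068, -0.7203, 0.6762, -0.7387, 0.6334, 0.2304]
J6: z=[0.1042, 0.4449, -0.8895] o=[-1.3358, -1.6266, -0.2766] → [-0.2440, 0.0542, -0.0015, 0.1042, 0.4449, -0.8895]
V = J·q̇ = [-0.1996, 1.0961, -0.5573, 0.2623, -1.0027, -0.9349]

-0.1996 1.0961 -0.5573 0.2623 -1.0027 -0.9349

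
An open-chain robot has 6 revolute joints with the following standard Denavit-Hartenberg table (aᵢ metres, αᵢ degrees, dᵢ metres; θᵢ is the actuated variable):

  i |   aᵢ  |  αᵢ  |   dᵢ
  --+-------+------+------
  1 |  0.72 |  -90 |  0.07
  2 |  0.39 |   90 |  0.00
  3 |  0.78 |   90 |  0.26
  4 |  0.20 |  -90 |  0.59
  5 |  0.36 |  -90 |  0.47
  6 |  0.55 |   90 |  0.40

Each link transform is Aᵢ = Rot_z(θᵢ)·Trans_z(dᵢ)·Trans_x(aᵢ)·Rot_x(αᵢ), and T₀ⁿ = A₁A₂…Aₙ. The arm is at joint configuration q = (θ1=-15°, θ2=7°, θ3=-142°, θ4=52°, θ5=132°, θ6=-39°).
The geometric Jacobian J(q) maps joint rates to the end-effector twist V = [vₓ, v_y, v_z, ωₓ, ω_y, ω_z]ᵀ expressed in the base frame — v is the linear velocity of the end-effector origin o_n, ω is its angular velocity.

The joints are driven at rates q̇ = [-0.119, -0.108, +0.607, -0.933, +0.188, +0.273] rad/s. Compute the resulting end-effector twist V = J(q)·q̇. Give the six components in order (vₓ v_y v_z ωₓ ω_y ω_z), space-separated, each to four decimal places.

-0.1895 -0.0235 0.8683 0.5780 -0.7048 0.3572

o_n = [1.2223, 0.0525, 0.2878]
J₁: ẑ×o_n = [-0.0525, 1.2223, 0.0000], ω = ẑ
J2: z=[0.2588, 0.9659, 0.0000] o=[0.6955, -0.1863, 0.0700] → [0.2103, -0.0564, -0.4471, 0.2588, 0.9659, 0.0000]
J3: z=[0.1177, -0.0315, 0.9925] o=[1.0694, -0.2865, 0.0225] → [-0.3448, 0.1205, 0.0447, 0.1177, -0.0315, 0.9925]
J4: z=[-0.3863, 0.9193, 0.0750] o=[0.3864, -0.6007, 0.3554] → [-0.1112, 0.0366, -1.0207, -0.3863, 0.9193, 0.0750]
J5: z=[0.7934, 0.2897, 0.5354] o=[0.0644, -0.1116, 0.5680] → [-0.1690, 0.8422, -0.2053, 0.7934, 0.2897, 0.5354]
J6: z=[0.0911, 0.8131, -0.5750] o=[0.6540, -0.1572, 0.5969] → [-0.1308, -0.2986, -0.4430, 0.0911, 0.8131, -0.5750]
V = J·q̇ = [-0.1895, -0.0235, 0.8683, 0.5780, -0.7048, 0.3572]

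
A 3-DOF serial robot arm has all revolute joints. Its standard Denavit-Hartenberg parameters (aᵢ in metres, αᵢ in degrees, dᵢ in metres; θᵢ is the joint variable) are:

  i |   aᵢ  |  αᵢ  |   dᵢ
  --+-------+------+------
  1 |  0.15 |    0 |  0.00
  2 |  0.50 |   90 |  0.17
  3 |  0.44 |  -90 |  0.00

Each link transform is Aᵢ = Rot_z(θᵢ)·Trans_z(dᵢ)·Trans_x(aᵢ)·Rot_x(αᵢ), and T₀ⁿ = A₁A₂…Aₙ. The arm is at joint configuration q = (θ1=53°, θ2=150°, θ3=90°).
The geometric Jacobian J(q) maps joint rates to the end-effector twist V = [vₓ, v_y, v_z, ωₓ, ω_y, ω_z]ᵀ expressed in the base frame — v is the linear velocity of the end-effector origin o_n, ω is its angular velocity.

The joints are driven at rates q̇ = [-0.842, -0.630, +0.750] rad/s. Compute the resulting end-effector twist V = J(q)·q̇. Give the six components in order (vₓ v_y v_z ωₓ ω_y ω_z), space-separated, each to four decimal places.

0.1171 0.7304 0.0000 -0.2930 0.6904 -1.4720

o_n = [-0.3700, -0.0756, 0.6100]
J₁: ẑ×o_n = [0.0756, -0.3700, 0.0000], ω = ẑ
J2: z=[0.0000, 0.0000, 1.0000] o=[0.0903, 0.1198, 0.0000] → [0.1954, -0.4603, 0.0000, 0.0000, 0.0000, 1.0000]
J3: z=[-0.3907, 0.9205, 0.0000] o=[-0.3700, -0.0756, 0.1700] → [0.4050, 0.1719, 0.0000, -0.3907, 0.9205, 0.0000]
V = J·q̇ = [0.1171, 0.7304, 0.0000, -0.2930, 0.6904, -1.4720]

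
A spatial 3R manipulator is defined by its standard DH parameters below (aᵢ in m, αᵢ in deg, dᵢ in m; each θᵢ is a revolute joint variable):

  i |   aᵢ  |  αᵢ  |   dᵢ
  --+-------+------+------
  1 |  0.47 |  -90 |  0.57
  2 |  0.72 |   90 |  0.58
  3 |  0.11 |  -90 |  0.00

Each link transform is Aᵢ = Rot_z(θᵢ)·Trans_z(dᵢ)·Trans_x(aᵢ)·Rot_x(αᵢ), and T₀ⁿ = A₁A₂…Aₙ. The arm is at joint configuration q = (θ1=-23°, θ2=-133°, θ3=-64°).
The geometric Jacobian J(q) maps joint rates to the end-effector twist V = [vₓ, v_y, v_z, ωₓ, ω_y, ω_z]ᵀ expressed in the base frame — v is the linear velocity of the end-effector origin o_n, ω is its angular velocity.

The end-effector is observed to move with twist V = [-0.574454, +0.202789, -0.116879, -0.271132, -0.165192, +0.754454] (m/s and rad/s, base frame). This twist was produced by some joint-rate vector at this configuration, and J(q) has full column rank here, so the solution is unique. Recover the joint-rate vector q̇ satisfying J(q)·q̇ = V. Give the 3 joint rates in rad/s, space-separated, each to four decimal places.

0.9270 -0.2580 0.2530

o_n = [0.1384, 0.4640, 1.1318]
J₁: ẑ×o_n = [-0.4640, 0.1384, 0.0000], ω = ẑ
J2: z=[0.3907, 0.9205, 0.0000] o=[0.4326, -0.1836, 0.5700] → [0.5172, -0.2195, 0.5239, 0.3907, 0.9205, 0.0000]
J3: z=[-0.6732, 0.2858, -0.6820] o=[0.2073, 0.5421, 1.0966] → [-0.0432, 0.0707, 0.0723, -0.6732, 0.2858, -0.6820]
q̇ = J⁺·V = [0.9270, -0.2580, 0.2530]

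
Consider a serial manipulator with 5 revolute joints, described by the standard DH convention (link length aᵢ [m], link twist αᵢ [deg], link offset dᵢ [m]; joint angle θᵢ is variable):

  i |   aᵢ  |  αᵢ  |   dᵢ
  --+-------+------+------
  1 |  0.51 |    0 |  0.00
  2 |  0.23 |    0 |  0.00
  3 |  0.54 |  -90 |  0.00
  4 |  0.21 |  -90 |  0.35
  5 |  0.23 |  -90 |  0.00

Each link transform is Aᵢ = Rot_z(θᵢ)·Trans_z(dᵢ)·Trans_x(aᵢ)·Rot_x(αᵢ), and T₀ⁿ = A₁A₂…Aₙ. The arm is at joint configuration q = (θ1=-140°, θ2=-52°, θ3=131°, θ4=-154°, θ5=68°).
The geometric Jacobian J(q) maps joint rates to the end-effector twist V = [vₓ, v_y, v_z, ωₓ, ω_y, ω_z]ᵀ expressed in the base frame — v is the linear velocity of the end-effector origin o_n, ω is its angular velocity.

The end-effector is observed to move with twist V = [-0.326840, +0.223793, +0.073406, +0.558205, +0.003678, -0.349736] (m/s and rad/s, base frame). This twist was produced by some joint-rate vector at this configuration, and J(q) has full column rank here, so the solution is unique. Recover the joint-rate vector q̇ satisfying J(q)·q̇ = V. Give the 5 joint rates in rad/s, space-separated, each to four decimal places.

o_n = [-0.3633, -0.4532, 0.1298]
J₁: ẑ×o_n = [0.4532, -0.3633, 0.0000], ω = ẑ
J2: z=[0.0000, 0.0000, 1.0000] o=[-0.3907, -0.3278, 0.0000] → [0.1254, 0.0274, -0.0000, 0.0000, 0.0000, 1.0000]
J3: z=[0.0000, 0.0000, 1.0000] o=[-0.6157, -0.2800, 0.0000] → [0.1732, 0.2523, -0.0000, 0.0000, 0.0000, 1.0000]
J4: z=[0.8746, 0.4848, 0.0000] o=[-0.3539, -0.7523, 0.0000] → [0.0629, -0.1135, 0.2662, 0.8746, 0.4848, 0.0000]
J5: z=[0.2125, -0.3834, 0.8988] o=[-0.1392, -0.4175, 0.0921] → [0.0176, -0.2094, -0.0935, 0.2125, -0.3834, 0.8988]
q̇ = J⁺·V = [-0.8460, -0.5020, 0.4500, 0.4900, 0.6100]

-0.8460 -0.5020 0.4500 0.4900 0.6100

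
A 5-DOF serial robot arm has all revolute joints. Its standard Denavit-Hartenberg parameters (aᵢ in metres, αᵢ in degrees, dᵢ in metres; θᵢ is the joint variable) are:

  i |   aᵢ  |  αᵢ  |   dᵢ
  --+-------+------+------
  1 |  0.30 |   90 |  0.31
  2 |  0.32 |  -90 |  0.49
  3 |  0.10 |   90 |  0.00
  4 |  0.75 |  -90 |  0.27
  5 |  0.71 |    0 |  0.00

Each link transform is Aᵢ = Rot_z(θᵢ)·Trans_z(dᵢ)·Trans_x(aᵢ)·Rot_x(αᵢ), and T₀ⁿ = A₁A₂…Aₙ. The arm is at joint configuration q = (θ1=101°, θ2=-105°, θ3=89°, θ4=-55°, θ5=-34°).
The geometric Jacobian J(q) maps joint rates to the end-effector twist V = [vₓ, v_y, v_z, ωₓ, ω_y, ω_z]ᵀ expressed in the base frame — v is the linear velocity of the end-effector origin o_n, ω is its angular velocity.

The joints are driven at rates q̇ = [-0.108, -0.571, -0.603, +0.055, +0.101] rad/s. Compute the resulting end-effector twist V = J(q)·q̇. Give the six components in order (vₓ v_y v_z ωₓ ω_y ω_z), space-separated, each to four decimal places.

o_n = [-0.1650, -1.0697, -0.3741]
J₁: ẑ×o_n = [1.0697, -0.1650, 0.0000], ω = ẑ
J2: z=[0.9816, 0.1908, 0.0000] o=[-0.0572, 0.2945, 0.3100] → [-0.1305, 0.6716, -1.3185, 0.9816, 0.1908, 0.0000]
J3: z=[-0.1843, 0.9482, -0.2588] o=[0.4396, 0.3067, 0.0009] → [-0.7118, 0.0873, 0.8269, -0.1843, 0.9482, -0.2588]
J4: z=[0.0665, -0.2507, -0.9658] o=[0.3415, 0.2872, -0.0008] → [-1.2168, 0.5140, -0.2172, 0.0665, -0.2507, -0.9658]
J5: z=[-0.9090, 0.3839, -0.1623] o=[0.0508, -0.4470, -0.1098] → [-0.2025, -0.2053, 0.6488, -0.9090, 0.3839, -0.1623]
V = J·q̇ = [0.3009, -0.4108, 0.3079, -0.5375, -0.6557, -0.0214]

0.3009 -0.4108 0.3079 -0.5375 -0.6557 -0.0214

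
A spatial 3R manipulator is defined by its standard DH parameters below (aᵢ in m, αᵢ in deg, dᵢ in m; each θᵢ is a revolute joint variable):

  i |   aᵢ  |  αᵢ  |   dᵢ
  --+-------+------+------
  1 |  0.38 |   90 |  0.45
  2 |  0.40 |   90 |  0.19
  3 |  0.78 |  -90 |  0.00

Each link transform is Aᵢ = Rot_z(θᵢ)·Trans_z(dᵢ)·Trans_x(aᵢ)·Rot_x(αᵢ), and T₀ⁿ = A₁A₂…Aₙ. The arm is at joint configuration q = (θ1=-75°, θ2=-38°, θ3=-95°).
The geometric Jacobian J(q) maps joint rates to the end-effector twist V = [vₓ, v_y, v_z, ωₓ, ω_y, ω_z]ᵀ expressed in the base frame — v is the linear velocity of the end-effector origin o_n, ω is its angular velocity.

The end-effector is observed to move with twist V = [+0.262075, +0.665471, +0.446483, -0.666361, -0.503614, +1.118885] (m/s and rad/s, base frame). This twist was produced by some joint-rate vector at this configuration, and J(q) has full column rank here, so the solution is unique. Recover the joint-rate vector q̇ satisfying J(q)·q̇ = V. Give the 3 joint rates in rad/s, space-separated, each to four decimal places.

o_n = [0.7331, -0.4678, 0.2456]
J₁: ẑ×o_n = [0.4678, 0.7331, -0.0000], ω = ẑ
J2: z=[-0.9659, -0.2588, 0.0000] o=[0.0984, -0.3671, 0.4500] → [0.0529, -0.1974, 0.2616, -0.9659, -0.2588, 0.0000]
J3: z=[-0.1593, 0.5947, -0.7880] o=[-0.0036, -0.7207, 0.2037] → [0.2241, -0.5739, -0.4784, -0.1593, 0.5947, -0.7880]
q̇ = J⁺·V = [0.7170, 0.7740, -0.5100]

0.7170 0.7740 -0.5100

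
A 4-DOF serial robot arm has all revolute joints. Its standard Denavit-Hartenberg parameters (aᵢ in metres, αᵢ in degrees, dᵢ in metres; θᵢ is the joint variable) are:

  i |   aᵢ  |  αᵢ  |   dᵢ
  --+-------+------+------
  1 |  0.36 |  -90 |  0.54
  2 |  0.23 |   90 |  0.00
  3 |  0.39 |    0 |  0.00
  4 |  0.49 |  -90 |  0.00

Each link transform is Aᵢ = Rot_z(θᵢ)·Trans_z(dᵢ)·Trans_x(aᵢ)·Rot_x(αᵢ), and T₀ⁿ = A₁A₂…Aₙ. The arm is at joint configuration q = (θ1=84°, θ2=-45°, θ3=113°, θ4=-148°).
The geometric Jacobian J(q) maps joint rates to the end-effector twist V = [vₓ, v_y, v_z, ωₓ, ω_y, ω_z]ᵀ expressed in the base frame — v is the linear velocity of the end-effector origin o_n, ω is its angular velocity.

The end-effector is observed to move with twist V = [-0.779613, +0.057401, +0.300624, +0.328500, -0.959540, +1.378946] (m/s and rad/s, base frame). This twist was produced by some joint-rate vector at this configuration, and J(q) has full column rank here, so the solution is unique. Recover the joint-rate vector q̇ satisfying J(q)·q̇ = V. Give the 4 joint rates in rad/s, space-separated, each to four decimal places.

0.4590 -0.4270 0.4040 0.8970

o_n = [-0.0045, 0.7030, 0.8787]
J₁: ẑ×o_n = [-0.7030, -0.0045, 0.0000], ω = ẑ
J2: z=[-0.9945, 0.1045, 0.0000] o=[0.0376, 0.3580, 0.5400] → [0.0354, 0.3368, -0.3387, -0.9945, 0.1045, 0.0000]
J3: z=[-0.0739, -0.7032, 0.7071] o=[0.0546, 0.5198, 0.7026] → [-0.2534, -0.0288, -0.0551, -0.0739, -0.7032, 0.7071]
J4: z=[-0.0739, -0.7032, 0.7071] o=[-0.3137, 0.4501, 0.5949] → [-0.3784, 0.2396, 0.1987, -0.0739, -0.7032, 0.7071]
q̇ = J⁺·V = [0.4590, -0.4270, 0.4040, 0.8970]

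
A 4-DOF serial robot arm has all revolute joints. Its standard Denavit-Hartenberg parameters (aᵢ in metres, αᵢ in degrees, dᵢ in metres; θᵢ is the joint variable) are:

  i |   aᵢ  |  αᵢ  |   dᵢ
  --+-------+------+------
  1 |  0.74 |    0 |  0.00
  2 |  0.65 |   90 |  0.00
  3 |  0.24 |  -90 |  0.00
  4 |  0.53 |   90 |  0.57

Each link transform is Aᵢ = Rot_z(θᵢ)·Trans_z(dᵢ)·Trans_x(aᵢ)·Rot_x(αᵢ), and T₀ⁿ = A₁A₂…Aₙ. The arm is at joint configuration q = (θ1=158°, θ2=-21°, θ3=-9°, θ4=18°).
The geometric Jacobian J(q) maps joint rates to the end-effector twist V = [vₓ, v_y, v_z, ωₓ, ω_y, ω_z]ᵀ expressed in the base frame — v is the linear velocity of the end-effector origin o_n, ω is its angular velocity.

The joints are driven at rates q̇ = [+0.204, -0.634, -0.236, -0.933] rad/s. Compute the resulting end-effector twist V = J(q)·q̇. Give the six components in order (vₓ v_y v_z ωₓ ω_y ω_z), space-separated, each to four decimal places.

0.4575 0.8904 -0.2184 -0.0542 -0.2721 -1.3515

o_n = [-1.8759, 1.1627, 0.4466]
J₁: ẑ×o_n = [-1.1627, -1.8759, 0.0000], ω = ẑ
J2: z=[0.0000, 0.0000, 1.0000] o=[-0.6861, 0.2772, 0.0000] → [-0.8855, -1.1898, 0.0000, 0.0000, 0.0000, 1.0000]
J3: z=[0.6820, 0.7314, 0.0000] o=[-1.1615, 0.7205, 0.0000] → [0.3266, -0.3046, 0.8241, 0.6820, 0.7314, 0.0000]
J4: z=[-0.1144, 0.1067, 0.9877] o=[-1.3349, 0.8822, -0.0375] → [-0.2255, -0.4790, 0.0256, -0.1144, 0.1067, 0.9877]
V = J·q̇ = [0.4575, 0.8904, -0.2184, -0.0542, -0.2721, -1.3515]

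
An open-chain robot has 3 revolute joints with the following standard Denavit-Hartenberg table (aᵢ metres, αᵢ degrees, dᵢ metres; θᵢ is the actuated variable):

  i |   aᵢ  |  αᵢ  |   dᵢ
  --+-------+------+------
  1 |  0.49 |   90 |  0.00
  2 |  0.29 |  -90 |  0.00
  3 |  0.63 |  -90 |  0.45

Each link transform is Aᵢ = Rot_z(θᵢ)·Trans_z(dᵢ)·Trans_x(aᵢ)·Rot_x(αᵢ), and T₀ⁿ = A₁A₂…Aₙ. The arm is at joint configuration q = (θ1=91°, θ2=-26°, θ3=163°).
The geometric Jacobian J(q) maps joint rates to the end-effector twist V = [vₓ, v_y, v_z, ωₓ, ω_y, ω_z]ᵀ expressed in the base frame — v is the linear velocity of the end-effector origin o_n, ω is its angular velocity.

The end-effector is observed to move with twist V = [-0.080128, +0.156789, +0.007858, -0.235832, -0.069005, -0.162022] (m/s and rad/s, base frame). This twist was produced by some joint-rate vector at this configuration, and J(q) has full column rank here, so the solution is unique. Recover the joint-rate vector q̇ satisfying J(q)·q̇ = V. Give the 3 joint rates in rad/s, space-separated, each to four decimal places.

-0.0290 -0.2370 -0.1480

o_n = [-0.1913, 0.4031, 0.5414]
J₁: ẑ×o_n = [-0.4031, -0.1913, 0.0000], ω = ẑ
J2: z=[0.9998, 0.0175, 0.0000] o=[-0.0086, 0.4899, 0.0000] → [0.0094, -0.5414, -0.0836, 0.9998, 0.0175, 0.0000]
J3: z=[-0.0077, 0.4383, 0.8988] o=[-0.0131, 0.7505, -0.1271] → [0.6053, -0.1550, 0.0807, -0.0077, 0.4383, 0.8988]
q̇ = J⁺·V = [-0.0290, -0.2370, -0.1480]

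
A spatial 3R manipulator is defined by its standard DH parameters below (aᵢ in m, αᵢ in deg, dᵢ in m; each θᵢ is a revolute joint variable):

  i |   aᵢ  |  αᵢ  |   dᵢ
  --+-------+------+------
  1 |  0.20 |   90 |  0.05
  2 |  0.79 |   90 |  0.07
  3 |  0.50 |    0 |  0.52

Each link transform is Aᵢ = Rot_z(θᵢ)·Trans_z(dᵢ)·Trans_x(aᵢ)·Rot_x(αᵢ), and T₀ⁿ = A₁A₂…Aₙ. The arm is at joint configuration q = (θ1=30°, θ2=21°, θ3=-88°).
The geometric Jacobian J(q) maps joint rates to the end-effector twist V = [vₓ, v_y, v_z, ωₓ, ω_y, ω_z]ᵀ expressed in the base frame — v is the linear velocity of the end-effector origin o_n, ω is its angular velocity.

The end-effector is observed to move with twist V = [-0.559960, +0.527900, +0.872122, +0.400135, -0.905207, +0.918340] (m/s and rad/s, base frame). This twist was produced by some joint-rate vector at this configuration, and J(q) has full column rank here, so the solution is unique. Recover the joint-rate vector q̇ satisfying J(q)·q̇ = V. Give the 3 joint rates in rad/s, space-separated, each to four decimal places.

o_n = [0.7726, 0.9422, -0.1461]
J₁: ẑ×o_n = [-0.9422, 0.7726, 0.0000], ω = ẑ
J2: z=[0.5000, -0.8660, 0.0000] o=[0.1732, 0.1000, 0.0500] → [0.1698, 0.0980, 0.9402, 0.5000, -0.8660, 0.0000]
J3: z=[0.3104, 0.1792, -0.9336] o=[0.8469, 0.4081, 0.3331] → [0.4127, 0.2181, 0.1791, 0.3104, 0.1792, -0.9336]
q̇ = J⁺·V = [0.6420, 0.9840, -0.2960]

0.6420 0.9840 -0.2960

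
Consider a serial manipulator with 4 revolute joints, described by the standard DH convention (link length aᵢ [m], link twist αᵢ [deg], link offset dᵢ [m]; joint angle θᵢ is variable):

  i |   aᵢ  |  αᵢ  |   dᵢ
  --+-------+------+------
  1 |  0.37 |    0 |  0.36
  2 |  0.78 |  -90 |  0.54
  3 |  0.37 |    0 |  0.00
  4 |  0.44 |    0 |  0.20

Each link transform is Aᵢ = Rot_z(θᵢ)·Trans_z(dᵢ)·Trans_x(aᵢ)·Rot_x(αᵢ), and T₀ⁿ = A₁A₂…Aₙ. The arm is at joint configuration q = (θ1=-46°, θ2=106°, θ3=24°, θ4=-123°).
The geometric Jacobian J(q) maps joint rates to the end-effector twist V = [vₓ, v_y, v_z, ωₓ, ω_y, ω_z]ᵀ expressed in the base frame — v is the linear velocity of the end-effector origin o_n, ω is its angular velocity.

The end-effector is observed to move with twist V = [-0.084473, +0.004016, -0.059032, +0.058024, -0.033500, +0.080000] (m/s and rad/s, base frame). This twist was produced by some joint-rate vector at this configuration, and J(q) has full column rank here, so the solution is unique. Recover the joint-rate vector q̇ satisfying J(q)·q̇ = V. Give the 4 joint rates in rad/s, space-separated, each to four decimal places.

0.0860 -0.0060 0.1610 -0.2280

o_n = [0.6084, 0.7425, 1.1841]
J₁: ẑ×o_n = [-0.7425, 0.6084, 0.0000], ω = ẑ
J2: z=[0.0000, 0.0000, 1.0000] o=[0.2570, -0.2662, 0.3600] → [-1.0086, 0.3514, 0.0000, 0.0000, 0.0000, 1.0000]
J3: z=[-0.8660, 0.5000, 0.0000] o=[0.6470, 0.4093, 0.9000] → [0.1420, 0.2460, -0.2692, -0.8660, 0.5000, 0.0000]
J4: z=[-0.8660, 0.5000, 0.0000] o=[0.8160, 0.7021, 0.7495] → [0.2173, 0.3764, 0.0688, -0.8660, 0.5000, 0.0000]
q̇ = J⁺·V = [0.0860, -0.0060, 0.1610, -0.2280]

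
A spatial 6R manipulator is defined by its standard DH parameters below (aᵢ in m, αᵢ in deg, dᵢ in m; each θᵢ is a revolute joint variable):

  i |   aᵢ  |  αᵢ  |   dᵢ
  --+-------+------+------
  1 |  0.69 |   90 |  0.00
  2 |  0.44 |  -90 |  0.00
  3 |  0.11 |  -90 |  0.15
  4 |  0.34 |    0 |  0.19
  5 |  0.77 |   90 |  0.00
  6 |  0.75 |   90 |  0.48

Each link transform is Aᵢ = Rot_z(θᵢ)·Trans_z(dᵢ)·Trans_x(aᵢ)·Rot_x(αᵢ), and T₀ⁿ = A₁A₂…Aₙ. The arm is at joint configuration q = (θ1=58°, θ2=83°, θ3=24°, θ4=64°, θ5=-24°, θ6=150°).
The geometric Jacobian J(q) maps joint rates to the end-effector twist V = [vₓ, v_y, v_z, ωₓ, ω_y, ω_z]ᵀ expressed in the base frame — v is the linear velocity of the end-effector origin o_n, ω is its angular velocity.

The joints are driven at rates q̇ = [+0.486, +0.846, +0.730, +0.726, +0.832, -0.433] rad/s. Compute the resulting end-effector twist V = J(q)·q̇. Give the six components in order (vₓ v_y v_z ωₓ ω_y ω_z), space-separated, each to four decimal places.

-0.9957 0.2787 -0.4916 -0.6604 -0.1811 -0.3468

o_n = [-0.3180, 0.9716, 0.8234]
J₁: ẑ×o_n = [-0.9716, -0.3180, 0.0000], ω = ẑ
J2: z=[0.8480, -0.5299, 0.0000] o=[0.3656, 0.5852, 0.0000] → [-0.4363, -0.6983, -0.0346, 0.8480, -0.5299, 0.0000]
J3: z=[-0.5260, -0.8417, 0.1219] o=[0.3941, 0.6306, 0.4367] → [-0.3670, 0.1166, -0.7787, -0.5260, -0.8417, 0.1219]
J4: z=[-0.8010, 0.4421, -0.4037] o=[0.2837, 0.5385, 0.5547] → [0.2936, 0.4581, -0.0809, -0.8010, 0.4421, -0.4037]
J5: z=[-0.8010, 0.4421, -0.4037] o=[0.2496, 0.9259, 0.5759] → [0.1278, 0.4274, 0.2143, -0.8010, 0.4421, -0.4037]
J6: z=[-0.5867, -0.4456, 0.6762] o=[0.3413, 1.5253, 1.0505] → [0.4756, -0.5791, 0.0311, -0.5867, -0.4456, 0.6762]
V = J·q̇ = [-0.9957, 0.2787, -0.4916, -0.6604, -0.1811, -0.3468]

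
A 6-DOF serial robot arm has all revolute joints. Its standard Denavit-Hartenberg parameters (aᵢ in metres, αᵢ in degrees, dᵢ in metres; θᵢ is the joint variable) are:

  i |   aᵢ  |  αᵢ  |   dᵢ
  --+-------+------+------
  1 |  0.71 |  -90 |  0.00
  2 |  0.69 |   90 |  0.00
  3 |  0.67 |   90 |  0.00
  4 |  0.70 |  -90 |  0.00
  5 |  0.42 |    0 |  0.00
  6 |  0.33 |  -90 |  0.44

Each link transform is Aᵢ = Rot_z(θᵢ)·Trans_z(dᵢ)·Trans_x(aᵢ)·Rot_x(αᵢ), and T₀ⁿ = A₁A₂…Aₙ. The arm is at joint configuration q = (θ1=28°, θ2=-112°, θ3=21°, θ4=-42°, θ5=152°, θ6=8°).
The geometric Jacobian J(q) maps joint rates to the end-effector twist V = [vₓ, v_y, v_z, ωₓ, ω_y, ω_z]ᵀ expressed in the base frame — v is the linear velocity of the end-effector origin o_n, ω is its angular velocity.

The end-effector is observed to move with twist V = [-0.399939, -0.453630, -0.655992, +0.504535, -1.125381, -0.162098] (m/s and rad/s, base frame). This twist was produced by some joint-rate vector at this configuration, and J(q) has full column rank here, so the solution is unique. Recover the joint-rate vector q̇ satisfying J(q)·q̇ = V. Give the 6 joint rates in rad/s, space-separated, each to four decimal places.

o_n = [-0.4245, 0.4993, 1.2661]
J₁: ẑ×o_n = [-0.4993, -0.4245, 0.0000], ω = ẑ
J2: z=[-0.4695, 0.8829, 0.0000] o=[0.6269, 0.3333, 0.0000] → [1.1179, 0.5944, 0.8504, -0.4695, 0.8829, 0.0000]
J3: z=[-0.8187, -0.4353, -0.3746] o=[0.3987, 0.2120, 0.6398] → [-0.1650, 0.8211, -0.5935, -0.8187, -0.4353, -0.3746]
J4: z=[0.3198, -0.8873, 0.3323] o=[0.0791, 0.3140, 1.2197] → [-0.1027, -0.1822, -0.3876, 0.3198, -0.8873, 0.3323]
J5: z=[-0.9276, -0.2216, 0.3008] o=[0.2144, 0.5971, 1.8455] → [0.1578, -0.7296, -0.0509, -0.9276, -0.2216, 0.3008]
J6: z=[-0.9276, -0.2216, 0.3008] o=[0.0796, 0.6220, 1.4484] → [0.0773, -0.3208, 0.0021, -0.9276, -0.2216, 0.3008]
q̇ = J⁺·V = [-0.5420, -0.5700, -0.2000, 0.7540, -0.0360, 0.2170]

-0.5420 -0.5700 -0.2000 0.7540 -0.0360 0.2170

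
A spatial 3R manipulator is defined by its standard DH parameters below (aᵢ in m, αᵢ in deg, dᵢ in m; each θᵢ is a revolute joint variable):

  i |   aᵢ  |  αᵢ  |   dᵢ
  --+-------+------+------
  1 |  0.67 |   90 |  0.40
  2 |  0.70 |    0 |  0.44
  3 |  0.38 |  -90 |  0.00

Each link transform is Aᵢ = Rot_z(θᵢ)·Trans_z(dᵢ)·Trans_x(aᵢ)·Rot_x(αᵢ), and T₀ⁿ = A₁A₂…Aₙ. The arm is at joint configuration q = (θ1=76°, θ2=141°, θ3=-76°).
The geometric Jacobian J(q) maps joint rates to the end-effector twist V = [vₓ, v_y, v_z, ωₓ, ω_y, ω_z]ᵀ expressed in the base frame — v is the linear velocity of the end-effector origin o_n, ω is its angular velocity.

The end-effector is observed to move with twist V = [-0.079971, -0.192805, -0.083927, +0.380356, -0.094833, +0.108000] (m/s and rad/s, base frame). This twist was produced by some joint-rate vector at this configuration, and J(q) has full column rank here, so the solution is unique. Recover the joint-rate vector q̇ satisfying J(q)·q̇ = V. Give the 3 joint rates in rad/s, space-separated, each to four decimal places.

o_n = [0.4963, 0.1716, 1.1849]
J₁: ẑ×o_n = [-0.1716, 0.4963, 0.0000], ω = ẑ
J2: z=[0.9703, -0.2419, 0.0000] o=[0.1621, 0.6501, 0.4000] → [-0.1899, -0.7616, -0.3834, 0.9703, -0.2419, 0.0000]
J3: z=[0.9703, -0.2419, 0.0000] o=[0.4574, 0.0158, 0.8405] → [-0.0833, -0.3342, 0.1606, 0.9703, -0.2419, 0.0000]
q̇ = J⁺·V = [0.1080, 0.2700, 0.1220]

0.1080 0.2700 0.1220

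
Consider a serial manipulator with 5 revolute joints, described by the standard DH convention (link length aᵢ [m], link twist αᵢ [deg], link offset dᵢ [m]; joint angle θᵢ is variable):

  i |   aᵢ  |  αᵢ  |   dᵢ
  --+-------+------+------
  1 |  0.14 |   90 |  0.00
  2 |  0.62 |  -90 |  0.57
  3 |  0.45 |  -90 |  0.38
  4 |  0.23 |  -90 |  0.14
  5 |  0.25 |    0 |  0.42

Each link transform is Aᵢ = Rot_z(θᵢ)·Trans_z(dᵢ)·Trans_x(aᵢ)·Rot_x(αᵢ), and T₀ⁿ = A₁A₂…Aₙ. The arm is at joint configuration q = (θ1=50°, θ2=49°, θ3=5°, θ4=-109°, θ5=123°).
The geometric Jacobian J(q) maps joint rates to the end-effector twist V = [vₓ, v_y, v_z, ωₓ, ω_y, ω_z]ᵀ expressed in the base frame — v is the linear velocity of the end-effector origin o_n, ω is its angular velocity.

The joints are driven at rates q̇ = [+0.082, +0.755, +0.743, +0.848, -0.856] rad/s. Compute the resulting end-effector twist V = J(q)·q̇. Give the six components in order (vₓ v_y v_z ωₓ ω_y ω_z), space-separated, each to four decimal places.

o_n = [0.8386, 0.1154, 1.4836]
J₁: ẑ×o_n = [-0.1154, 0.8386, 0.0000], ω = ẑ
J2: z=[0.7660, -0.6428, 0.0000] o=[0.0900, 0.1072, 0.0000] → [-0.9537, -1.1365, 0.4875, 0.7660, -0.6428, 0.0000]
J3: z=[-0.4851, -0.5781, 0.6561] o=[0.7881, 0.0525, 0.4679] → [-0.6285, 0.5259, -0.0013, -0.4851, -0.5781, 0.6561]
J4: z=[-0.7999, 0.5965, -0.0658] o=[0.7628, 0.0833, 1.0555] → [0.2575, 0.3374, -0.0710, -0.7999, 0.5965, -0.0658]
J5: z=[0.1761, 0.3381, 0.9245] o=[0.5188, -0.0006, 1.1327] → [0.0114, 0.2338, -0.0877, 0.1761, 0.3381, 0.9245]
V = J·q̇ = [-0.9879, -0.3126, 0.3819, -0.6112, -0.6984, -0.2777]

-0.9879 -0.3126 0.3819 -0.6112 -0.6984 -0.2777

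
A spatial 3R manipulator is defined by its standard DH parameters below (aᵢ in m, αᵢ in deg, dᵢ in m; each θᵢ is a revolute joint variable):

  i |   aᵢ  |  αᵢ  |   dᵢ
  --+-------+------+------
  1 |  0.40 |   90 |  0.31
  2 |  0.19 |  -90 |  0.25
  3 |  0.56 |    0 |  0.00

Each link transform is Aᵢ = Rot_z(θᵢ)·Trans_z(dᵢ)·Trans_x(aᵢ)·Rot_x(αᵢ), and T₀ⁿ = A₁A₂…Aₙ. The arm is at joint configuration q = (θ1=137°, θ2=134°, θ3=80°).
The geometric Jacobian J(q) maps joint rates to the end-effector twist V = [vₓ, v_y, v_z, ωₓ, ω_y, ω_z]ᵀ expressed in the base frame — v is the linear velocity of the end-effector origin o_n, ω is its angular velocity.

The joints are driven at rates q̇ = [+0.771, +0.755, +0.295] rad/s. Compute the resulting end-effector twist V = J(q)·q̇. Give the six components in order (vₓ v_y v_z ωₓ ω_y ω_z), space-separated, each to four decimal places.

o_n = [-0.3522, -0.0838, 0.5166]
J₁: ẑ×o_n = [0.0838, -0.3522, 0.0000], ω = ẑ
J2: z=[0.6820, 0.7314, 0.0000] o=[-0.2925, 0.2728, 0.3100] → [0.1511, -0.1409, -0.1995, 0.6820, 0.7314, 0.0000]
J3: z=[0.5261, -0.4906, -0.6947] o=[-0.0255, 0.3656, 0.4467] → [-0.3465, 0.1902, -0.3967, 0.5261, -0.4906, -0.6947]
V = J·q̇ = [0.0765, -0.3219, -0.2677, 0.6701, 0.4074, 0.5661]

0.0765 -0.3219 -0.2677 0.6701 0.4074 0.5661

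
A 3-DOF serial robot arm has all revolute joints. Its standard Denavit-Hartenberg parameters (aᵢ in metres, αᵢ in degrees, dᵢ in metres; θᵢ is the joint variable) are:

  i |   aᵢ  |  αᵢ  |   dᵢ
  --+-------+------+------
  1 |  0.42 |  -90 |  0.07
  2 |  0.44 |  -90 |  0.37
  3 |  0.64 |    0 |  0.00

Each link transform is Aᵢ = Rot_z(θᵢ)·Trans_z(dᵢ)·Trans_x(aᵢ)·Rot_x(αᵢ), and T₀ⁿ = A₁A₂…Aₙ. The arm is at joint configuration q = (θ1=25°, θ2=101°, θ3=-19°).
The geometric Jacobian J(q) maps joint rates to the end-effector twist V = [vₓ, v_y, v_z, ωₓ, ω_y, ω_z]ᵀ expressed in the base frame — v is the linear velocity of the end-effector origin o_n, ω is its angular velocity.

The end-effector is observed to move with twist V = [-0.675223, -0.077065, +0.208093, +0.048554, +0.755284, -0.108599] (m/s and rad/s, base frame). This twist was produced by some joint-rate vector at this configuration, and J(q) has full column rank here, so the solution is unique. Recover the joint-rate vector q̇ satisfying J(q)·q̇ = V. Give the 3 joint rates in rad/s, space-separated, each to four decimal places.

-0.0380 0.6640 -0.3700

o_n = [-0.0445, 0.6174, -0.9559]
J₁: ẑ×o_n = [-0.6174, -0.0445, 0.0000], ω = ẑ
J2: z=[-0.4226, 0.9063, 0.0000] o=[0.3806, 0.1775, 0.0700] → [-0.9298, -0.4336, 0.1994, -0.4226, 0.9063, 0.0000]
J3: z=[-0.8897, -0.4149, 0.1908] o=[0.1482, 0.4774, -0.3619] → [0.2197, -0.5652, -0.2045, -0.8897, -0.4149, 0.1908]
q̇ = J⁺·V = [-0.0380, 0.6640, -0.3700]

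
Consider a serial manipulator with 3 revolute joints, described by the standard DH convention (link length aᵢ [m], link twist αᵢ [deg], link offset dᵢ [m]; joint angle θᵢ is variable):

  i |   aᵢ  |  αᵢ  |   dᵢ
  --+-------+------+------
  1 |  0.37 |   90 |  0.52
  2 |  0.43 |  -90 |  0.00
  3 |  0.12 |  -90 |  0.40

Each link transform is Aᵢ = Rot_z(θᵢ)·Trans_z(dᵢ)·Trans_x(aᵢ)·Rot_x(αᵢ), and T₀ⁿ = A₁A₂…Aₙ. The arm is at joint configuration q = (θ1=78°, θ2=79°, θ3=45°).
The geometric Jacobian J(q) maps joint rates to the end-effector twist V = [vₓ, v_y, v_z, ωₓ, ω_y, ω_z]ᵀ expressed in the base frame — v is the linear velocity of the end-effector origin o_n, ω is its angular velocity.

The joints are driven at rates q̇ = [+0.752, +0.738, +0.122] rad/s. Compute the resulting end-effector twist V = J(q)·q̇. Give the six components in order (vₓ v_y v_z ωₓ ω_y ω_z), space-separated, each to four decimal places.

-0.1687 -0.4703 -0.2274 0.6970 -0.2706 0.7753

o_n = [-0.0673, 0.0916, 1.1017]
J₁: ẑ×o_n = [-0.0916, -0.0673, 0.0000], ω = ẑ
J2: z=[0.9781, -0.2079, 0.0000] o=[0.0769, 0.3619, 0.5200] → [-0.1209, -0.5690, -0.2944, 0.9781, -0.2079, 0.0000]
J3: z=[-0.2041, -0.9602, 0.1908] o=[0.0940, 0.4422, 0.9421] → [-0.0864, 0.0018, -0.0833, -0.2041, -0.9602, 0.1908]
V = J·q̇ = [-0.1687, -0.4703, -0.2274, 0.6970, -0.2706, 0.7753]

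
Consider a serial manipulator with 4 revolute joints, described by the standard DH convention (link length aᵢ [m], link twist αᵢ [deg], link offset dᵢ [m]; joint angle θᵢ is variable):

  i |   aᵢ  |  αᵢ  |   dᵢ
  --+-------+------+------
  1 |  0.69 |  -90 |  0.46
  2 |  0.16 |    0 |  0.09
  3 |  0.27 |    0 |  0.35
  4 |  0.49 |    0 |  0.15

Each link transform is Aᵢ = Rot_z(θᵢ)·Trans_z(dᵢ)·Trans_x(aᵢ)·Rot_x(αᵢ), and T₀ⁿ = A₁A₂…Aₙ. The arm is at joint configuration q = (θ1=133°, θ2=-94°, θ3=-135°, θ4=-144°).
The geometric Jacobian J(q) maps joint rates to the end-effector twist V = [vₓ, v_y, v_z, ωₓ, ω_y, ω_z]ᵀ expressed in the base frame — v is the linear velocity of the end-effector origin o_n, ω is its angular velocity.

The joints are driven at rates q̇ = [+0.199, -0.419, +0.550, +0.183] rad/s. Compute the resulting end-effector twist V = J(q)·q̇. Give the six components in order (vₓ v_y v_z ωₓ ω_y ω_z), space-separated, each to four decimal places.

-0.0222 -0.2619 -0.1314 -0.2296 -0.2141 0.1990

o_n = [-1.0993, 0.3137, 0.5261]
J₁: ẑ×o_n = [-0.3137, -1.0993, 0.0000], ω = ẑ
J2: z=[-0.7314, -0.6820, 0.0000] o=[-0.4706, 0.5046, 0.4600] → [-0.0451, 0.0483, -0.2891, -0.7314, -0.6820, 0.0000]
J3: z=[-0.7314, -0.6820, 0.0000] o=[-0.5288, 0.4351, 0.6196] → [0.0638, -0.0684, -0.3003, -0.7314, -0.6820, 0.0000]
J4: z=[-0.7314, -0.6820, 0.0000] o=[-0.6640, 0.0668, 0.4158] → [-0.0752, 0.0806, -0.4774, -0.7314, -0.6820, 0.0000]
V = J·q̇ = [-0.0222, -0.2619, -0.1314, -0.2296, -0.2141, 0.1990]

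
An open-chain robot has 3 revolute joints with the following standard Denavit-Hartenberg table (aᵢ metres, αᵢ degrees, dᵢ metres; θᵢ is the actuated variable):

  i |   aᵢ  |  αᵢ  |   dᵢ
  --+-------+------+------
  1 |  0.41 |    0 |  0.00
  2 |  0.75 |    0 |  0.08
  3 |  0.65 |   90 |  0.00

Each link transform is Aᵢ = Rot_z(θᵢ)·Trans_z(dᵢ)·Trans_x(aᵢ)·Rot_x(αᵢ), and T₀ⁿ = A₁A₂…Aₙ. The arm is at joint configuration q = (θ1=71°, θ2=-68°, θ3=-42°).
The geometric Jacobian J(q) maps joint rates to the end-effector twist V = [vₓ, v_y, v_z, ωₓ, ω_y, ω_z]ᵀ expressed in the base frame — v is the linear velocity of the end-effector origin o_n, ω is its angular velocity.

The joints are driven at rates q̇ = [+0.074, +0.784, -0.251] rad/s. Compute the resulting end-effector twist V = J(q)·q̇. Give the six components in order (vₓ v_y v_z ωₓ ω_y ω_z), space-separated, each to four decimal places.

0.1859 0.9591 0.0000 0.0000 0.0000 0.6070

o_n = [1.3876, 0.0179, 0.0800]
J₁: ẑ×o_n = [-0.0179, 1.3876, 0.0000], ω = ẑ
J2: z=[0.0000, 0.0000, 1.0000] o=[0.1335, 0.3877, 0.0000] → [0.3698, 1.2541, -0.0000, 0.0000, 0.0000, 1.0000]
J3: z=[0.0000, 0.0000, 1.0000] o=[0.8825, 0.4269, 0.0800] → [0.4091, 0.5051, -0.0000, 0.0000, 0.0000, 1.0000]
V = J·q̇ = [0.1859, 0.9591, 0.0000, 0.0000, 0.0000, 0.6070]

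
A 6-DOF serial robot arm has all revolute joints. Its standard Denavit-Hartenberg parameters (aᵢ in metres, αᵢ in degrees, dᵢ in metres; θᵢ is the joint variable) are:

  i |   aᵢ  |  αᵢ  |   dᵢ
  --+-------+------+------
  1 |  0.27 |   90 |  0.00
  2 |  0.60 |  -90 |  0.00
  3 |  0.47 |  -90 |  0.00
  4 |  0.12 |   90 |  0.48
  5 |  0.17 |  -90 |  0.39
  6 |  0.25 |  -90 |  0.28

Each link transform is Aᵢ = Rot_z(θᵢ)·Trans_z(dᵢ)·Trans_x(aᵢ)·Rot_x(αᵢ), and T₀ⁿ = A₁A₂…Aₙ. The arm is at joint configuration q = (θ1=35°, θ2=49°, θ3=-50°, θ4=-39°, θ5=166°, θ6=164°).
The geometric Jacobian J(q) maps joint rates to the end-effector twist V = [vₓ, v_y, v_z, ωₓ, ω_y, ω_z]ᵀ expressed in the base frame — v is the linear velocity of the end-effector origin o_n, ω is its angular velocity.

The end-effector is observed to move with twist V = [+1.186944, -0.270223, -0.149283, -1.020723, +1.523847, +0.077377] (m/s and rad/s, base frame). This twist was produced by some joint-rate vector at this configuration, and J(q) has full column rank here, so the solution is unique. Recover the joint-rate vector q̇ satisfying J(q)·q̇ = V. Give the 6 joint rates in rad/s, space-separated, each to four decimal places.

o_n = [0.6345, 0.2562, 0.9523]
J₁: ẑ×o_n = [-0.2562, 0.6345, 0.0000], ω = ẑ
J2: z=[0.5736, -0.8192, 0.0000] o=[0.2212, 0.1549, 0.0000] → [-0.7801, -0.5462, 0.3967, 0.5736, -0.8192, 0.0000]
J3: z=[-0.6182, -0.4329, 0.6561] o=[0.5436, 0.3806, 0.4528] → [-0.1346, 0.3684, 0.1162, -0.6182, -0.4329, 0.6561]
J4: z=[0.0430, 0.8148, 0.5781] o=[0.9125, 0.1994, 0.6808] → [0.1883, -0.1724, 0.2290, 0.0430, 0.8148, 0.5781]
J5: z=[-0.9744, -0.0937, 0.2046] o=[0.9596, 0.5219, 1.0531] → [0.0638, -0.1648, 0.2283, -0.9744, -0.0937, 0.2046]
J6: z=[-0.0951, -0.6522, -0.7521] o=[0.5450, 0.6132, 1.0264] → [-0.2201, -0.0744, 0.0923, -0.0951, -0.6522, -0.7521]
q̇ = J⁺·V = [-0.8980, -0.8230, -0.0560, 0.4370, 0.6980, -0.8200]

-0.8980 -0.8230 -0.0560 0.4370 0.6980 -0.8200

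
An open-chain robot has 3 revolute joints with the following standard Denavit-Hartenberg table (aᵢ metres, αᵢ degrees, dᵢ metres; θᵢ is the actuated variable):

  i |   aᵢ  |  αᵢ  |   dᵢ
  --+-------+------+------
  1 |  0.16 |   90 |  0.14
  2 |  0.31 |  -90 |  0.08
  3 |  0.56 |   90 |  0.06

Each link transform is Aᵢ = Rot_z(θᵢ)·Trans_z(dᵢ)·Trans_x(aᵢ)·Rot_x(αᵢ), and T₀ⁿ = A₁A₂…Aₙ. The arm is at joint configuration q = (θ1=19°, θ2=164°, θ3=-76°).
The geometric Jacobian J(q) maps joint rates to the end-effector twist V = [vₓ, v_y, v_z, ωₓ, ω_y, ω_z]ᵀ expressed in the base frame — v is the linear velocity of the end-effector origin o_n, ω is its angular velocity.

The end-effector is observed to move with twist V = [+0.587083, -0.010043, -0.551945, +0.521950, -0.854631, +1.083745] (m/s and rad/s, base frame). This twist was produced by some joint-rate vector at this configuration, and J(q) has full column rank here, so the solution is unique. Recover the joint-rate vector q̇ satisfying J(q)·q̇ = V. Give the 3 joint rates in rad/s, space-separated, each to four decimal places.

0.3330 0.9780 -0.7810

o_n = [-0.0663, -0.6821, 0.2051]
J₁: ẑ×o_n = [0.6821, -0.0663, 0.0000], ω = ẑ
J2: z=[0.3256, -0.9455, 0.0000] o=[0.1513, 0.0521, 0.1400] → [-0.0616, -0.0212, -0.4448, 0.3256, -0.9455, 0.0000]
J3: z=[-0.2606, -0.0897, -0.9613] o=[-0.1044, -0.1206, 0.2254] → [-0.5380, -0.0420, 0.1498, -0.2606, -0.0897, -0.9613]
q̇ = J⁺·V = [0.3330, 0.9780, -0.7810]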